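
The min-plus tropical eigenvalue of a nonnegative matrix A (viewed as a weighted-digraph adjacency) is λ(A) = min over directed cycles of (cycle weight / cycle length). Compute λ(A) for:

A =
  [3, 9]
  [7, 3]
λ(A) = 3

Enumerate directed cycles and compute their means (weight / length). Sample:
  cycle 0 → 0: weight = 3, length = 1, mean = 3/1 ≈ 3.000
  cycle 1 → 1: weight = 3, length = 1, mean = 3/1 ≈ 3.000
  cycle 0 → 1 → 0: weight = 16, length = 2, mean = 16/2 ≈ 8.000
  cycle 1 → 0 → 1: weight = 16, length = 2, mean = 16/2 ≈ 8.000
Minimum mean = 3.000, attained e.g. along the cycle 0 → 0 with weight 3 and length 1. So λ(A) = 3/1 = 3.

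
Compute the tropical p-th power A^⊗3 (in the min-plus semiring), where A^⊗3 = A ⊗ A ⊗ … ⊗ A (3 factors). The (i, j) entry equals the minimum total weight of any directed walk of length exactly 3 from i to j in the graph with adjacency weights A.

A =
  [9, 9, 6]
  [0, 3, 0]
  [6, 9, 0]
A^⊗3 =
  [12, 15, 6]
  [6, 9, 0]
  [6, 9, 0]

Each entry (A^⊗3)_ij equals the minimum over all length-3 walks i = v_0 → v_1 → … → v_3 = j of Σ_t A[v_t][v_{t+1}]. For example, for (i, j) = (0, 2) we minimise over 9 possible intermediate vertex sequences; the minimum is 6, attained along the walk 0 → 2 → 2 → 2.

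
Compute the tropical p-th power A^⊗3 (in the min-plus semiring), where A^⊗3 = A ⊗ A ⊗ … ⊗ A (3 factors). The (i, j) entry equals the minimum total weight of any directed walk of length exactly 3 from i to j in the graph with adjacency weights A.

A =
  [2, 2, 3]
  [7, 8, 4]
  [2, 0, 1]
A^⊗3 =
  [6, 4, 5]
  [7, 5, 6]
  [4, 2, 3]

Each entry (A^⊗3)_ij equals the minimum over all length-3 walks i = v_0 → v_1 → … → v_3 = j of Σ_t A[v_t][v_{t+1}]. For example, for (i, j) = (0, 2) we minimise over 9 possible intermediate vertex sequences; the minimum is 5, attained along the walk 0 → 2 → 2 → 2.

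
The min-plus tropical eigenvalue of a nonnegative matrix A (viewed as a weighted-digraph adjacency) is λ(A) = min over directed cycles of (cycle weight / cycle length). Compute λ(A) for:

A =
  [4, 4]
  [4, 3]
λ(A) = 3

Enumerate directed cycles and compute their means (weight / length). Sample:
  cycle 0 → 0: weight = 4, length = 1, mean = 4/1 ≈ 4.000
  cycle 1 → 1: weight = 3, length = 1, mean = 3/1 ≈ 3.000
  cycle 0 → 1 → 0: weight = 8, length = 2, mean = 8/2 ≈ 4.000
  cycle 1 → 0 → 1: weight = 8, length = 2, mean = 8/2 ≈ 4.000
Minimum mean = 3.000, attained e.g. along the cycle 1 → 1 with weight 3 and length 1. So λ(A) = 3/1 = 3.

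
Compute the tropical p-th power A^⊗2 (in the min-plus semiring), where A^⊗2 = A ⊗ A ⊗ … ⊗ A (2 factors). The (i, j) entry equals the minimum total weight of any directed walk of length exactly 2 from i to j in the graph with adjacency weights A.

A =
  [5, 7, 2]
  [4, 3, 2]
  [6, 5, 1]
A^⊗2 =
  [8, 7, 3]
  [7, 6, 3]
  [7, 6, 2]

Each entry (A^⊗2)_ij equals the minimum over all length-2 walks i = v_0 → v_1 → … → v_2 = j of Σ_t A[v_t][v_{t+1}]. For example, for (i, j) = (0, 2) we minimise over 3 possible intermediate vertex sequences; the minimum is 3, attained along the walk 0 → 2 → 2.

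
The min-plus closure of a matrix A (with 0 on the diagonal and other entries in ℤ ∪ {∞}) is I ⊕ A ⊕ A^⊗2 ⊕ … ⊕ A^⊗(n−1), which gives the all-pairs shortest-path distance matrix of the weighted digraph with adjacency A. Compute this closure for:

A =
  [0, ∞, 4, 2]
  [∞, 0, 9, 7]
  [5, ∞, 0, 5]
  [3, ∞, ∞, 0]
Closure =
  [0, ∞, 4, 2]
  [10, 0, 9, 7]
  [5, ∞, 0, 5]
  [3, ∞, 7, 0]

This is the Floyd-Warshall all-pairs shortest-path computation. For each intermediate vertex k = 0, 1, …, 3, update dist[i][j] ← min(dist[i][j], dist[i][k] + dist[k][j]). The final matrix gives, for each (i, j), the minimum total weight of any directed path from i to j (possibly empty when i = j).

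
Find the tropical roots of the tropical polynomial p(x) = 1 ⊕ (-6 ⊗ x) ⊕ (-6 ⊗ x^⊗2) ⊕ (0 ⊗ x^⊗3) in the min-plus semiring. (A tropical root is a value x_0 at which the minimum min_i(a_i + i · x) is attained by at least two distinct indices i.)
Roots: {-6, 0, 7}

Each tropical root is a break point of the lower envelope of the lines y = a_i + i · x (there are 4 lines, with slopes 0, 1, ..., 3). Only the lines that attain the minimum somewhere contribute to roots; other lines are dominated. Here the surviving (envelope) indices are i = 3, i = 2, i = 1, i = 0.
Intersections between consecutive envelope lines give the roots: for adjacent envelope indices i < j the intersection is x = (a_i − a_j) / (j − i). Reading off the sorted break points: {-6, 0, 7}.
Verification: at each break x_0, at least two indices attain the minimum of min_i(a_i + i · x_0).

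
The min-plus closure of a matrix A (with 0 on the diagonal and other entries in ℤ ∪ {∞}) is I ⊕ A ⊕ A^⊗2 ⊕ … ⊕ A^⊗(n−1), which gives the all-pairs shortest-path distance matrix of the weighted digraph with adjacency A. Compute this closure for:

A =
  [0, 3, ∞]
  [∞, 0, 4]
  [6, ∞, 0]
Closure =
  [0, 3, 7]
  [10, 0, 4]
  [6, 9, 0]

This is the Floyd-Warshall all-pairs shortest-path computation. For each intermediate vertex k = 0, 1, …, 2, update dist[i][j] ← min(dist[i][j], dist[i][k] + dist[k][j]). The final matrix gives, for each (i, j), the minimum total weight of any directed path from i to j (possibly empty when i = j).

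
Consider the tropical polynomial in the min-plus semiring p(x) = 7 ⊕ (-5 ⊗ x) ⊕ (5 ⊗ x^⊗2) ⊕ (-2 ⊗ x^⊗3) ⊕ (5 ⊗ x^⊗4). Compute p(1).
p(1) = -4

A tropical monomial a ⊗ x^⊗i evaluates to a + i · x. Evaluating each term at x = 1:
  Term 0 contributes 7 + 0 · 1 = 7
  Term 1 contributes -5 + 1 · 1 = -4
  Term 2 contributes 5 + 2 · 1 = 7
  Term 3 contributes -2 + 3 · 1 = 1
  Term 4 contributes 5 + 4 · 1 = 9
p(1) = ⊕ of these = min[7, -4, 7, 1, 9] = -4.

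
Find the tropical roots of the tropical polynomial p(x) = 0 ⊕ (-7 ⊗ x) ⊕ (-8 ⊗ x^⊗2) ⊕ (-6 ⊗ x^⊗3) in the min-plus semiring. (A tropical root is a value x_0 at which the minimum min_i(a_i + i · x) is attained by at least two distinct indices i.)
Roots: {-2, 1, 7}

Each tropical root is a break point of the lower envelope of the lines y = a_i + i · x (there are 4 lines, with slopes 0, 1, ..., 3). Only the lines that attain the minimum somewhere contribute to roots; other lines are dominated. Here the surviving (envelope) indices are i = 3, i = 2, i = 1, i = 0.
Intersections between consecutive envelope lines give the roots: for adjacent envelope indices i < j the intersection is x = (a_i − a_j) / (j − i). Reading off the sorted break points: {-2, 1, 7}.
Verification: at each break x_0, at least two indices attain the minimum of min_i(a_i + i · x_0).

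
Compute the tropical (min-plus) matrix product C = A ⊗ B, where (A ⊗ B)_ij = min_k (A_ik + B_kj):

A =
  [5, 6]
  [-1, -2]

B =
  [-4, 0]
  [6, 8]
A ⊗ B =
  [1, 5]
  [-5, -1]

Apply the min-plus product entry-by-entry:
  C[0][0] = min over k of (A[0][0] + B[0][0] = 5 + -4 = 1, A[0][1] + B[1][0] = 6 + 6 = 12) = 1 (attained at k = 0)
  C[0][1] = min over k of (A[0][0] + B[0][1] = 5 + 0 = 5, A[0][1] + B[1][1] = 6 + 8 = 14) = 5 (attained at k = 0)
  C[1][0] = min over k of (A[1][0] + B[0][0] = -1 + -4 = -5, A[1][1] + B[1][0] = -2 + 6 = 4) = -5 (attained at k = 0)
  C[1][1] = min over k of (A[1][0] + B[0][1] = -1 + 0 = -1, A[1][1] + B[1][1] = -2 + 8 = 6) = -1 (attained at k = 0)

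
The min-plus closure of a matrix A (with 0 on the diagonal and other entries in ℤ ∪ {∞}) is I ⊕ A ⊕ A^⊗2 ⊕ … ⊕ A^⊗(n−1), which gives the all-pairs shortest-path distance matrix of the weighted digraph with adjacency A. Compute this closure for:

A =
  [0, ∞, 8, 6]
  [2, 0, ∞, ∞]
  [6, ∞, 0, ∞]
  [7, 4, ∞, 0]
Closure =
  [0, 10, 8, 6]
  [2, 0, 10, 8]
  [6, 16, 0, 12]
  [6, 4, 14, 0]

This is the Floyd-Warshall all-pairs shortest-path computation. For each intermediate vertex k = 0, 1, …, 3, update dist[i][j] ← min(dist[i][j], dist[i][k] + dist[k][j]). The final matrix gives, for each (i, j), the minimum total weight of any directed path from i to j (possibly empty when i = j).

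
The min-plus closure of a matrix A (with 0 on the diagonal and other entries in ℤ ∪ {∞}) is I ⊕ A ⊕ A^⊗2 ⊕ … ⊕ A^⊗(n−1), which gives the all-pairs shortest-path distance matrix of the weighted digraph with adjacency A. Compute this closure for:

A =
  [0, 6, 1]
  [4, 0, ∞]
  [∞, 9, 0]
Closure =
  [0, 6, 1]
  [4, 0, 5]
  [13, 9, 0]

This is the Floyd-Warshall all-pairs shortest-path computation. For each intermediate vertex k = 0, 1, …, 2, update dist[i][j] ← min(dist[i][j], dist[i][k] + dist[k][j]). The final matrix gives, for each (i, j), the minimum total weight of any directed path from i to j (possibly empty when i = j).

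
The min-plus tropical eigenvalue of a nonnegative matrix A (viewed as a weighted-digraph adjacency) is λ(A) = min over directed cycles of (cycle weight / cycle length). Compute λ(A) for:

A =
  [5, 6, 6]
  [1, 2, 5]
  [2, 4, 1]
λ(A) = 1

Enumerate directed cycles and compute their means (weight / length). Sample:
  cycle 0 → 0: weight = 5, length = 1, mean = 5/1 ≈ 5.000
  cycle 1 → 1: weight = 2, length = 1, mean = 2/1 ≈ 2.000
  cycle 2 → 2: weight = 1, length = 1, mean = 1/1 ≈ 1.000
  cycle 0 → 1 → 0: weight = 7, length = 2, mean = 7/2 ≈ 3.500
  cycle 0 → 2 → 0: weight = 8, length = 2, mean = 8/2 ≈ 4.000
  cycle 1 → 0 → 1: weight = 7, length = 2, mean = 7/2 ≈ 3.500
Minimum mean = 1.000, attained e.g. along the cycle 2 → 2 with weight 1 and length 1. So λ(A) = 1/1 = 1.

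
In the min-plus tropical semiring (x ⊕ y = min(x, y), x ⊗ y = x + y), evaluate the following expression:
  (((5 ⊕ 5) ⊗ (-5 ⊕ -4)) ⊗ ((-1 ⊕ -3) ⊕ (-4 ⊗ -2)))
(((5 ⊕ 5) ⊗ (-5 ⊕ -4)) ⊗ ((-1 ⊕ -3) ⊕ (-4 ⊗ -2))) = -6

Expand innermost to outermost. Recall ⊕ takes the minimum of its arguments and ⊗ takes their sum. Working out the expression (((5 ⊕ 5) ⊗ (-5 ⊕ -4)) ⊗ ((-1 ⊕ -3) ⊕ (-4 ⊗ -2))) gives -6.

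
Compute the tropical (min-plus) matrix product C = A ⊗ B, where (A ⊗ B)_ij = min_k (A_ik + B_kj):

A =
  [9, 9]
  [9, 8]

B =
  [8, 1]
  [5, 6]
A ⊗ B =
  [14, 10]
  [13, 10]

Apply the min-plus product entry-by-entry:
  C[0][0] = min over k of (A[0][0] + B[0][0] = 9 + 8 = 17, A[0][1] + B[1][0] = 9 + 5 = 14) = 14 (attained at k = 1)
  C[0][1] = min over k of (A[0][0] + B[0][1] = 9 + 1 = 10, A[0][1] + B[1][1] = 9 + 6 = 15) = 10 (attained at k = 0)
  C[1][0] = min over k of (A[1][0] + B[0][0] = 9 + 8 = 17, A[1][1] + B[1][0] = 8 + 5 = 13) = 13 (attained at k = 1)
  C[1][1] = min over k of (A[1][0] + B[0][1] = 9 + 1 = 10, A[1][1] + B[1][1] = 8 + 6 = 14) = 10 (attained at k = 0)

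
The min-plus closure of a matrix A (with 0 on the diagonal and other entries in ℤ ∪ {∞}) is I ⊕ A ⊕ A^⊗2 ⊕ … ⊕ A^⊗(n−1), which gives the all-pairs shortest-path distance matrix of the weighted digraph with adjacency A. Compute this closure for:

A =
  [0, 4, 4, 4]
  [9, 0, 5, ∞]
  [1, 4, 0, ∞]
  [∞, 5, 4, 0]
Closure =
  [0, 4, 4, 4]
  [6, 0, 5, 10]
  [1, 4, 0, 5]
  [5, 5, 4, 0]

This is the Floyd-Warshall all-pairs shortest-path computation. For each intermediate vertex k = 0, 1, …, 3, update dist[i][j] ← min(dist[i][j], dist[i][k] + dist[k][j]). The final matrix gives, for each (i, j), the minimum total weight of any directed path from i to j (possibly empty when i = j).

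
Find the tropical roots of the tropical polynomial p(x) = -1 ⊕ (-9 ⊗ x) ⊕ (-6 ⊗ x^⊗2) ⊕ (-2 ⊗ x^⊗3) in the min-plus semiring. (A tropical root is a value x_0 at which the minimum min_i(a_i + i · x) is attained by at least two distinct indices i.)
Roots: {-4, -3, 8}

Each tropical root is a break point of the lower envelope of the lines y = a_i + i · x (there are 4 lines, with slopes 0, 1, ..., 3). Only the lines that attain the minimum somewhere contribute to roots; other lines are dominated. Here the surviving (envelope) indices are i = 3, i = 2, i = 1, i = 0.
Intersections between consecutive envelope lines give the roots: for adjacent envelope indices i < j the intersection is x = (a_i − a_j) / (j − i). Reading off the sorted break points: {-4, -3, 8}.
Verification: at each break x_0, at least two indices attain the minimum of min_i(a_i + i · x_0).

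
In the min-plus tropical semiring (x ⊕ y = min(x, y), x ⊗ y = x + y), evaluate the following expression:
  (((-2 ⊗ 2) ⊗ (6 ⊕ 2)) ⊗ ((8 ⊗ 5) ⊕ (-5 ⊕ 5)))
(((-2 ⊗ 2) ⊗ (6 ⊕ 2)) ⊗ ((8 ⊗ 5) ⊕ (-5 ⊕ 5))) = -3

Expand innermost to outermost. Recall ⊕ takes the minimum of its arguments and ⊗ takes their sum. Working out the expression (((-2 ⊗ 2) ⊗ (6 ⊕ 2)) ⊗ ((8 ⊗ 5) ⊕ (-5 ⊕ 5))) gives -3.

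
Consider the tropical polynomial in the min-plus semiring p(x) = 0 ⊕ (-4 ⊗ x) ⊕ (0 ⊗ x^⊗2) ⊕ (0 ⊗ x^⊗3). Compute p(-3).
p(-3) = -9

A tropical monomial a ⊗ x^⊗i evaluates to a + i · x. Evaluating each term at x = -3:
  Term 0 contributes 0 + 0 · -3 = 0
  Term 1 contributes -4 + 1 · -3 = -7
  Term 2 contributes 0 + 2 · -3 = -6
  Term 3 contributes 0 + 3 · -3 = -9
p(-3) = ⊕ of these = min[0, -7, -6, -9] = -9.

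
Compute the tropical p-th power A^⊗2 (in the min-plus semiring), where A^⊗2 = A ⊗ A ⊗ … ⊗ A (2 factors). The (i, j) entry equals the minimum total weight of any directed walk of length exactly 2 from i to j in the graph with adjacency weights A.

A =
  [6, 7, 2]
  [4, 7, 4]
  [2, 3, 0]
A^⊗2 =
  [4, 5, 2]
  [6, 7, 4]
  [2, 3, 0]

Each entry (A^⊗2)_ij equals the minimum over all length-2 walks i = v_0 → v_1 → … → v_2 = j of Σ_t A[v_t][v_{t+1}]. For example, for (i, j) = (0, 2) we minimise over 3 possible intermediate vertex sequences; the minimum is 2, attained along the walk 0 → 2 → 2.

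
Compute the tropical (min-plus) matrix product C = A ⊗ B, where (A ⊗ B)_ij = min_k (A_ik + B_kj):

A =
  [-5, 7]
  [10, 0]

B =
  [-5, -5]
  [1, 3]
A ⊗ B =
  [-10, -10]
  [1, 3]

Apply the min-plus product entry-by-entry:
  C[0][0] = min over k of (A[0][0] + B[0][0] = -5 + -5 = -10, A[0][1] + B[1][0] = 7 + 1 = 8) = -10 (attained at k = 0)
  C[0][1] = min over k of (A[0][0] + B[0][1] = -5 + -5 = -10, A[0][1] + B[1][1] = 7 + 3 = 10) = -10 (attained at k = 0)
  C[1][0] = min over k of (A[1][0] + B[0][0] = 10 + -5 = 5, A[1][1] + B[1][0] = 0 + 1 = 1) = 1 (attained at k = 1)
  C[1][1] = min over k of (A[1][0] + B[0][1] = 10 + -5 = 5, A[1][1] + B[1][1] = 0 + 3 = 3) = 3 (attained at k = 1)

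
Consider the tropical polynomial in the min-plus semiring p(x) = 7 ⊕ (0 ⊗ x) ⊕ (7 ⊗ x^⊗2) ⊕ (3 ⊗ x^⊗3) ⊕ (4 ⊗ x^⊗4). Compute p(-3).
p(-3) = -8

A tropical monomial a ⊗ x^⊗i evaluates to a + i · x. Evaluating each term at x = -3:
  Term 0 contributes 7 + 0 · -3 = 7
  Term 1 contributes 0 + 1 · -3 = -3
  Term 2 contributes 7 + 2 · -3 = 1
  Term 3 contributes 3 + 3 · -3 = -6
  Term 4 contributes 4 + 4 · -3 = -8
p(-3) = ⊕ of these = min[7, -3, 1, -6, -8] = -8.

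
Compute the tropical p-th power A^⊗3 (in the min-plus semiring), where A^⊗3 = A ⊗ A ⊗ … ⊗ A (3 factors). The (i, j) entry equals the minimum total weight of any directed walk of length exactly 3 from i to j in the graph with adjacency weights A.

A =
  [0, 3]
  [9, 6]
A^⊗3 =
  [0, 3]
  [9, 12]

Each entry (A^⊗3)_ij equals the minimum over all length-3 walks i = v_0 → v_1 → … → v_3 = j of Σ_t A[v_t][v_{t+1}]. For example, for (i, j) = (0, 1) we minimise over 4 possible intermediate vertex sequences; the minimum is 3, attained along the walk 0 → 0 → 0 → 1.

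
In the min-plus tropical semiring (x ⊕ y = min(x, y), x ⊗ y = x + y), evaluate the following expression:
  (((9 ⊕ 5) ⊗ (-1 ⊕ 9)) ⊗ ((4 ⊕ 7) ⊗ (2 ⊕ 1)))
(((9 ⊕ 5) ⊗ (-1 ⊕ 9)) ⊗ ((4 ⊕ 7) ⊗ (2 ⊕ 1))) = 9

Expand innermost to outermost. Recall ⊕ takes the minimum of its arguments and ⊗ takes their sum. Working out the expression (((9 ⊕ 5) ⊗ (-1 ⊕ 9)) ⊗ ((4 ⊕ 7) ⊗ (2 ⊕ 1))) gives 9.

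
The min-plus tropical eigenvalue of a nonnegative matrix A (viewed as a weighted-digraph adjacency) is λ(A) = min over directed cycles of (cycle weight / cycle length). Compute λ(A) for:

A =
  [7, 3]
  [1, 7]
λ(A) = 2

Enumerate directed cycles and compute their means (weight / length). Sample:
  cycle 0 → 0: weight = 7, length = 1, mean = 7/1 ≈ 7.000
  cycle 1 → 1: weight = 7, length = 1, mean = 7/1 ≈ 7.000
  cycle 0 → 1 → 0: weight = 4, length = 2, mean = 4/2 ≈ 2.000
  cycle 1 → 0 → 1: weight = 4, length = 2, mean = 4/2 ≈ 2.000
Minimum mean = 2.000, attained e.g. along the cycle 0 → 1 → 0 with weight 4 and length 2. So λ(A) = 4/2 = 2.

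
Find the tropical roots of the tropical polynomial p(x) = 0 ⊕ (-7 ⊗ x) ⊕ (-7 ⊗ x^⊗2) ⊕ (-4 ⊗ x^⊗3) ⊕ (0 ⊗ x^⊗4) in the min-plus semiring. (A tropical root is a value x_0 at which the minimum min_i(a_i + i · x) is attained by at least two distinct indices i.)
Roots: {-4, -3, 0, 7}

Each tropical root is a break point of the lower envelope of the lines y = a_i + i · x (there are 5 lines, with slopes 0, 1, ..., 4). Only the lines that attain the minimum somewhere contribute to roots; other lines are dominated. Here the surviving (envelope) indices are i = 4, i = 3, i = 2, i = 1, i = 0.
Intersections between consecutive envelope lines give the roots: for adjacent envelope indices i < j the intersection is x = (a_i − a_j) / (j − i). Reading off the sorted break points: {-4, -3, 0, 7}.
Verification: at each break x_0, at least two indices attain the minimum of min_i(a_i + i · x_0).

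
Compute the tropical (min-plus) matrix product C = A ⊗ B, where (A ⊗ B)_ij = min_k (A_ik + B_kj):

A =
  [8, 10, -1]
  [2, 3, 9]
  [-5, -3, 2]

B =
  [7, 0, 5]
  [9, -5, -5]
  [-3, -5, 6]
A ⊗ B =
  [-4, -6, 5]
  [6, -2, -2]
  [-1, -8, -8]

Apply the min-plus product entry-by-entry:
  C[0][0] = min over k of (A[0][0] + B[0][0] = 8 + 7 = 15, A[0][1] + B[1][0] = 10 + 9 = 19, A[0][2] + B[2][0] = -1 + -3 = -4) = -4 (attained at k = 2)
  C[0][1] = min over k of (A[0][0] + B[0][1] = 8 + 0 = 8, A[0][1] + B[1][1] = 10 + -5 = 5, A[0][2] + B[2][1] = -1 + -5 = -6) = -6 (attained at k = 2)
  C[0][2] = min over k of (A[0][0] + B[0][2] = 8 + 5 = 13, A[0][1] + B[1][2] = 10 + -5 = 5, A[0][2] + B[2][2] = -1 + 6 = 5) = 5 (attained at k = 1)
  C[1][0] = min over k of (A[1][0] + B[0][0] = 2 + 7 = 9, A[1][1] + B[1][0] = 3 + 9 = 12, A[1][2] + B[2][0] = 9 + -3 = 6) = 6 (attained at k = 2)
  C[1][1] = min over k of (A[1][0] + B[0][1] = 2 + 0 = 2, A[1][1] + B[1][1] = 3 + -5 = -2, A[1][2] + B[2][1] = 9 + -5 = 4) = -2 (attained at k = 1)
  C[1][2] = min over k of (A[1][0] + B[0][2] = 2 + 5 = 7, A[1][1] + B[1][2] = 3 + -5 = -2, A[1][2] + B[2][2] = 9 + 6 = 15) = -2 (attained at k = 1)
  C[2][0] = min over k of (A[2][0] + B[0][0] = -5 + 7 = 2, A[2][1] + B[1][0] = -3 + 9 = 6, A[2][2] + B[2][0] = 2 + -3 = -1) = -1 (attained at k = 2)
  C[2][1] = min over k of (A[2][0] + B[0][1] = -5 + 0 = -5, A[2][1] + B[1][1] = -3 + -5 = -8, A[2][2] + B[2][1] = 2 + -5 = -3) = -8 (attained at k = 1)
  C[2][2] = min over k of (A[2][0] + B[0][2] = -5 + 5 = 0, A[2][1] + B[1][2] = -3 + -5 = -8, A[2][2] + B[2][2] = 2 + 6 = 8) = -8 (attained at k = 1)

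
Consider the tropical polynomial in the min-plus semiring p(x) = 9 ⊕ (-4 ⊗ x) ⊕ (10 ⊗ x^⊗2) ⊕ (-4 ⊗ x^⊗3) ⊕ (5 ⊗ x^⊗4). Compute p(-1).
p(-1) = -7

A tropical monomial a ⊗ x^⊗i evaluates to a + i · x. Evaluating each term at x = -1:
  Term 0 contributes 9 + 0 · -1 = 9
  Term 1 contributes -4 + 1 · -1 = -5
  Term 2 contributes 10 + 2 · -1 = 8
  Term 3 contributes -4 + 3 · -1 = -7
  Term 4 contributes 5 + 4 · -1 = 1
p(-1) = ⊕ of these = min[9, -5, 8, -7, 1] = -7.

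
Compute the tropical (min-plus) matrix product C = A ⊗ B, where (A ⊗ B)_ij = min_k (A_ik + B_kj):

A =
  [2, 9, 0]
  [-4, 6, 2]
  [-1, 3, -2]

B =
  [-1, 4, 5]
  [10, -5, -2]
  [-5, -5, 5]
A ⊗ B =
  [-5, -5, 5]
  [-5, -3, 1]
  [-7, -7, 1]

Apply the min-plus product entry-by-entry:
  C[0][0] = min over k of (A[0][0] + B[0][0] = 2 + -1 = 1, A[0][1] + B[1][0] = 9 + 10 = 19, A[0][2] + B[2][0] = 0 + -5 = -5) = -5 (attained at k = 2)
  C[0][1] = min over k of (A[0][0] + B[0][1] = 2 + 4 = 6, A[0][1] + B[1][1] = 9 + -5 = 4, A[0][2] + B[2][1] = 0 + -5 = -5) = -5 (attained at k = 2)
  C[0][2] = min over k of (A[0][0] + B[0][2] = 2 + 5 = 7, A[0][1] + B[1][2] = 9 + -2 = 7, A[0][2] + B[2][2] = 0 + 5 = 5) = 5 (attained at k = 2)
  C[1][0] = min over k of (A[1][0] + B[0][0] = -4 + -1 = -5, A[1][1] + B[1][0] = 6 + 10 = 16, A[1][2] + B[2][0] = 2 + -5 = -3) = -5 (attained at k = 0)
  C[1][1] = min over k of (A[1][0] + B[0][1] = -4 + 4 = 0, A[1][1] + B[1][1] = 6 + -5 = 1, A[1][2] + B[2][1] = 2 + -5 = -3) = -3 (attained at k = 2)
  C[1][2] = min over k of (A[1][0] + B[0][2] = -4 + 5 = 1, A[1][1] + B[1][2] = 6 + -2 = 4, A[1][2] + B[2][2] = 2 + 5 = 7) = 1 (attained at k = 0)
  C[2][0] = min over k of (A[2][0] + B[0][0] = -1 + -1 = -2, A[2][1] + B[1][0] = 3 + 10 = 13, A[2][2] + B[2][0] = -2 + -5 = -7) = -7 (attained at k = 2)
  C[2][1] = min over k of (A[2][0] + B[0][1] = -1 + 4 = 3, A[2][1] + B[1][1] = 3 + -5 = -2, A[2][2] + B[2][1] = -2 + -5 = -7) = -7 (attained at k = 2)
  C[2][2] = min over k of (A[2][0] + B[0][2] = -1 + 5 = 4, A[2][1] + B[1][2] = 3 + -2 = 1, A[2][2] + B[2][2] = -2 + 5 = 3) = 1 (attained at k = 1)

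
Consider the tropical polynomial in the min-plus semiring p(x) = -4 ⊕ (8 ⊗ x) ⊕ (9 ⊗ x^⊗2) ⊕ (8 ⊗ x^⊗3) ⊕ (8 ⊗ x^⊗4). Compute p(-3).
p(-3) = -4

A tropical monomial a ⊗ x^⊗i evaluates to a + i · x. Evaluating each term at x = -3:
  Term 0 contributes -4 + 0 · -3 = -4
  Term 1 contributes 8 + 1 · -3 = 5
  Term 2 contributes 9 + 2 · -3 = 3
  Term 3 contributes 8 + 3 · -3 = -1
  Term 4 contributes 8 + 4 · -3 = -4
p(-3) = ⊕ of these = min[-4, 5, 3, -1, -4] = -4.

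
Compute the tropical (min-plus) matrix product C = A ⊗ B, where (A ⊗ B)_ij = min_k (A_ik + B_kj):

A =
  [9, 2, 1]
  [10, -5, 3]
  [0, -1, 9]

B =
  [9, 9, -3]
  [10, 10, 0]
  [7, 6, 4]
A ⊗ B =
  [8, 7, 2]
  [5, 5, -5]
  [9, 9, -3]

Apply the min-plus product entry-by-entry:
  C[0][0] = min over k of (A[0][0] + B[0][0] = 9 + 9 = 18, A[0][1] + B[1][0] = 2 + 10 = 12, A[0][2] + B[2][0] = 1 + 7 = 8) = 8 (attained at k = 2)
  C[0][1] = min over k of (A[0][0] + B[0][1] = 9 + 9 = 18, A[0][1] + B[1][1] = 2 + 10 = 12, A[0][2] + B[2][1] = 1 + 6 = 7) = 7 (attained at k = 2)
  C[0][2] = min over k of (A[0][0] + B[0][2] = 9 + -3 = 6, A[0][1] + B[1][2] = 2 + 0 = 2, A[0][2] + B[2][2] = 1 + 4 = 5) = 2 (attained at k = 1)
  C[1][0] = min over k of (A[1][0] + B[0][0] = 10 + 9 = 19, A[1][1] + B[1][0] = -5 + 10 = 5, A[1][2] + B[2][0] = 3 + 7 = 10) = 5 (attained at k = 1)
  C[1][1] = min over k of (A[1][0] + B[0][1] = 10 + 9 = 19, A[1][1] + B[1][1] = -5 + 10 = 5, A[1][2] + B[2][1] = 3 + 6 = 9) = 5 (attained at k = 1)
  C[1][2] = min over k of (A[1][0] + B[0][2] = 10 + -3 = 7, A[1][1] + B[1][2] = -5 + 0 = -5, A[1][2] + B[2][2] = 3 + 4 = 7) = -5 (attained at k = 1)
  C[2][0] = min over k of (A[2][0] + B[0][0] = 0 + 9 = 9, A[2][1] + B[1][0] = -1 + 10 = 9, A[2][2] + B[2][0] = 9 + 7 = 16) = 9 (attained at k = 0)
  C[2][1] = min over k of (A[2][0] + B[0][1] = 0 + 9 = 9, A[2][1] + B[1][1] = -1 + 10 = 9, A[2][2] + B[2][1] = 9 + 6 = 15) = 9 (attained at k = 0)
  C[2][2] = min over k of (A[2][0] + B[0][2] = 0 + -3 = -3, A[2][1] + B[1][2] = -1 + 0 = -1, A[2][2] + B[2][2] = 9 + 4 = 13) = -3 (attained at k = 0)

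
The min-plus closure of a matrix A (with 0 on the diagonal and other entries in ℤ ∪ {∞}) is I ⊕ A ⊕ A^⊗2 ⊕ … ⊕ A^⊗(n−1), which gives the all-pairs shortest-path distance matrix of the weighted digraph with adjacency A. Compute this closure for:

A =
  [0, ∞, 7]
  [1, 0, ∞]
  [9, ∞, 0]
Closure =
  [0, ∞, 7]
  [1, 0, 8]
  [9, ∞, 0]

This is the Floyd-Warshall all-pairs shortest-path computation. For each intermediate vertex k = 0, 1, …, 2, update dist[i][j] ← min(dist[i][j], dist[i][k] + dist[k][j]). The final matrix gives, for each (i, j), the minimum total weight of any directed path from i to j (possibly empty when i = j).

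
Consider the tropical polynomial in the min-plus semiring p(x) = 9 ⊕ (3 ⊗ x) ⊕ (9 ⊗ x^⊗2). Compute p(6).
p(6) = 9

A tropical monomial a ⊗ x^⊗i evaluates to a + i · x. Evaluating each term at x = 6:
  Term 0 contributes 9 + 0 · 6 = 9
  Term 1 contributes 3 + 1 · 6 = 9
  Term 2 contributes 9 + 2 · 6 = 21
p(6) = ⊕ of these = min[9, 9, 21] = 9.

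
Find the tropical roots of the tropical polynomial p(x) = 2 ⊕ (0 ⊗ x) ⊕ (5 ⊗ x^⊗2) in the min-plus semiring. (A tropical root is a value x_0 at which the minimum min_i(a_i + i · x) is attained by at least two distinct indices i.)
Roots: {-5, 2}

Each tropical root is a break point of the lower envelope of the lines y = a_i + i · x (there are 3 lines, with slopes 0, 1, ..., 2). Only the lines that attain the minimum somewhere contribute to roots; other lines are dominated. Here the surviving (envelope) indices are i = 2, i = 1, i = 0.
Intersections between consecutive envelope lines give the roots: for adjacent envelope indices i < j the intersection is x = (a_i − a_j) / (j − i). Reading off the sorted break points: {-5, 2}.
Verification: at each break x_0, at least two indices attain the minimum of min_i(a_i + i · x_0).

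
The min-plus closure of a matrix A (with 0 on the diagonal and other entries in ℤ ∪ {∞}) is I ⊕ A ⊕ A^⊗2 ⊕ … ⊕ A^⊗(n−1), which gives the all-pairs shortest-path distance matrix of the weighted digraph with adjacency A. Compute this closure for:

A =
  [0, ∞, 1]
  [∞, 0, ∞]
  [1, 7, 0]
Closure =
  [0, 8, 1]
  [∞, 0, ∞]
  [1, 7, 0]

This is the Floyd-Warshall all-pairs shortest-path computation. For each intermediate vertex k = 0, 1, …, 2, update dist[i][j] ← min(dist[i][j], dist[i][k] + dist[k][j]). The final matrix gives, for each (i, j), the minimum total weight of any directed path from i to j (possibly empty when i = j).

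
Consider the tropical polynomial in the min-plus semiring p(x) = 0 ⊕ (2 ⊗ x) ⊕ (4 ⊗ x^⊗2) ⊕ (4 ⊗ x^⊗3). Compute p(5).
p(5) = 0

A tropical monomial a ⊗ x^⊗i evaluates to a + i · x. Evaluating each term at x = 5:
  Term 0 contributes 0 + 0 · 5 = 0
  Term 1 contributes 2 + 1 · 5 = 7
  Term 2 contributes 4 + 2 · 5 = 14
  Term 3 contributes 4 + 3 · 5 = 19
p(5) = ⊕ of these = min[0, 7, 14, 19] = 0.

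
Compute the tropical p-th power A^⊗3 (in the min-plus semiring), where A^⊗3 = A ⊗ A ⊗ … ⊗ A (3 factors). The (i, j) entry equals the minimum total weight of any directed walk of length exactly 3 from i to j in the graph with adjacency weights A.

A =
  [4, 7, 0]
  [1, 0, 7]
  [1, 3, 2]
A^⊗3 =
  [3, 3, 1]
  [1, 0, 1]
  [2, 3, 3]

Each entry (A^⊗3)_ij equals the minimum over all length-3 walks i = v_0 → v_1 → … → v_3 = j of Σ_t A[v_t][v_{t+1}]. For example, for (i, j) = (0, 2) we minimise over 9 possible intermediate vertex sequences; the minimum is 1, attained along the walk 0 → 2 → 0 → 2.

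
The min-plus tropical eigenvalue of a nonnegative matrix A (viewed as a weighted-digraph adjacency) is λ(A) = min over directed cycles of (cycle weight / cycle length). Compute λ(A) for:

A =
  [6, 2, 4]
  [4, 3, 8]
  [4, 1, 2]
λ(A) = 2

Enumerate directed cycles and compute their means (weight / length). Sample:
  cycle 0 → 0: weight = 6, length = 1, mean = 6/1 ≈ 6.000
  cycle 1 → 1: weight = 3, length = 1, mean = 3/1 ≈ 3.000
  cycle 2 → 2: weight = 2, length = 1, mean = 2/1 ≈ 2.000
  cycle 0 → 1 → 0: weight = 6, length = 2, mean = 6/2 ≈ 3.000
  cycle 0 → 2 → 0: weight = 8, length = 2, mean = 8/2 ≈ 4.000
  cycle 1 → 0 → 1: weight = 6, length = 2, mean = 6/2 ≈ 3.000
Minimum mean = 2.000, attained e.g. along the cycle 2 → 2 with weight 2 and length 1. So λ(A) = 2/1 = 2.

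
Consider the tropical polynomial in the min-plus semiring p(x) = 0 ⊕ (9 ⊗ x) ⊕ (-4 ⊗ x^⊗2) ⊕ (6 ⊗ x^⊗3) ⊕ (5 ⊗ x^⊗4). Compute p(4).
p(4) = 0

A tropical monomial a ⊗ x^⊗i evaluates to a + i · x. Evaluating each term at x = 4:
  Term 0 contributes 0 + 0 · 4 = 0
  Term 1 contributes 9 + 1 · 4 = 13
  Term 2 contributes -4 + 2 · 4 = 4
  Term 3 contributes 6 + 3 · 4 = 18
  Term 4 contributes 5 + 4 · 4 = 21
p(4) = ⊕ of these = min[0, 13, 4, 18, 21] = 0.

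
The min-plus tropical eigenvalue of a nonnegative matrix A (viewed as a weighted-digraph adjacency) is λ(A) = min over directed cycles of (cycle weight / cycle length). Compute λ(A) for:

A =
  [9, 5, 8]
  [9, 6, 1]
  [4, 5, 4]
λ(A) = 3

Enumerate directed cycles and compute their means (weight / length). Sample:
  cycle 0 → 0: weight = 9, length = 1, mean = 9/1 ≈ 9.000
  cycle 1 → 1: weight = 6, length = 1, mean = 6/1 ≈ 6.000
  cycle 2 → 2: weight = 4, length = 1, mean = 4/1 ≈ 4.000
  cycle 0 → 1 → 0: weight = 14, length = 2, mean = 14/2 ≈ 7.000
  cycle 0 → 2 → 0: weight = 12, length = 2, mean = 12/2 ≈ 6.000
  cycle 1 → 0 → 1: weight = 14, length = 2, mean = 14/2 ≈ 7.000
Minimum mean = 3.000, attained e.g. along the cycle 1 → 2 → 1 with weight 6 and length 2. So λ(A) = 6/2 = 3.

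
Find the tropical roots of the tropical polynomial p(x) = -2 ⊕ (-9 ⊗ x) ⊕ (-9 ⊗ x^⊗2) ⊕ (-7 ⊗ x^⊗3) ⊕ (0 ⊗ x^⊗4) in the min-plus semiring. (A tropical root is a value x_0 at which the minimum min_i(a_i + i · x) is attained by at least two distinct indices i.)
Roots: {-7, -2, 0, 7}

Each tropical root is a break point of the lower envelope of the lines y = a_i + i · x (there are 5 lines, with slopes 0, 1, ..., 4). Only the lines that attain the minimum somewhere contribute to roots; other lines are dominated. Here the surviving (envelope) indices are i = 4, i = 3, i = 2, i = 1, i = 0.
Intersections between consecutive envelope lines give the roots: for adjacent envelope indices i < j the intersection is x = (a_i − a_j) / (j − i). Reading off the sorted break points: {-7, -2, 0, 7}.
Verification: at each break x_0, at least two indices attain the minimum of min_i(a_i + i · x_0).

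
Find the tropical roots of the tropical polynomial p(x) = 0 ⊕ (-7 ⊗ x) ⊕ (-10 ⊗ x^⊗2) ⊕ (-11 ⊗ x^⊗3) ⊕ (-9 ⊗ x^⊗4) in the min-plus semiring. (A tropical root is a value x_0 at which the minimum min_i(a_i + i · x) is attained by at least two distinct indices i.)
Roots: {-2, 1, 3, 7}

Each tropical root is a break point of the lower envelope of the lines y = a_i + i · x (there are 5 lines, with slopes 0, 1, ..., 4). Only the lines that attain the minimum somewhere contribute to roots; other lines are dominated. Here the surviving (envelope) indices are i = 4, i = 3, i = 2, i = 1, i = 0.
Intersections between consecutive envelope lines give the roots: for adjacent envelope indices i < j the intersection is x = (a_i − a_j) / (j − i). Reading off the sorted break points: {-2, 1, 3, 7}.
Verification: at each break x_0, at least two indices attain the minimum of min_i(a_i + i · x_0).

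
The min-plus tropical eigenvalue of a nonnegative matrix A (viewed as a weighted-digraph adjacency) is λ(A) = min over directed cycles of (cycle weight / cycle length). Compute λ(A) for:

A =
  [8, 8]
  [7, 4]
λ(A) = 4

Enumerate directed cycles and compute their means (weight / length). Sample:
  cycle 0 → 0: weight = 8, length = 1, mean = 8/1 ≈ 8.000
  cycle 1 → 1: weight = 4, length = 1, mean = 4/1 ≈ 4.000
  cycle 0 → 1 → 0: weight = 15, length = 2, mean = 15/2 ≈ 7.500
  cycle 1 → 0 → 1: weight = 15, length = 2, mean = 15/2 ≈ 7.500
Minimum mean = 4.000, attained e.g. along the cycle 1 → 1 with weight 4 and length 1. So λ(A) = 4/1 = 4.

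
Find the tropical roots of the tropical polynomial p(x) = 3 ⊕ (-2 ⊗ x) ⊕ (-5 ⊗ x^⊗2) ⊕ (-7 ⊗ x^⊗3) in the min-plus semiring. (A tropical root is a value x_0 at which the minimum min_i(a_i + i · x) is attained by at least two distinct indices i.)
Roots: {2, 3, 5}

Each tropical root is a break point of the lower envelope of the lines y = a_i + i · x (there are 4 lines, with slopes 0, 1, ..., 3). Only the lines that attain the minimum somewhere contribute to roots; other lines are dominated. Here the surviving (envelope) indices are i = 3, i = 2, i = 1, i = 0.
Intersections between consecutive envelope lines give the roots: for adjacent envelope indices i < j the intersection is x = (a_i − a_j) / (j − i). Reading off the sorted break points: {2, 3, 5}.
Verification: at each break x_0, at least two indices attain the minimum of min_i(a_i + i · x_0).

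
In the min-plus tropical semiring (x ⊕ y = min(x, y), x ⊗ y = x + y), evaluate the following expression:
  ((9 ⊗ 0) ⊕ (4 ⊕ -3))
((9 ⊗ 0) ⊕ (4 ⊕ -3)) = -3

Expand innermost to outermost. Recall ⊕ takes the minimum of its arguments and ⊗ takes their sum. Working out the expression ((9 ⊗ 0) ⊕ (4 ⊕ -3)) gives -3.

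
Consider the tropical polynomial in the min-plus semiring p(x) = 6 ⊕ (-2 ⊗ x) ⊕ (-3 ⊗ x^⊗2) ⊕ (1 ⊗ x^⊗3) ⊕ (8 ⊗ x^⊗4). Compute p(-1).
p(-1) = -5

A tropical monomial a ⊗ x^⊗i evaluates to a + i · x. Evaluating each term at x = -1:
  Term 0 contributes 6 + 0 · -1 = 6
  Term 1 contributes -2 + 1 · -1 = -3
  Term 2 contributes -3 + 2 · -1 = -5
  Term 3 contributes 1 + 3 · -1 = -2
  Term 4 contributes 8 + 4 · -1 = 4
p(-1) = ⊕ of these = min[6, -3, -5, -2, 4] = -5.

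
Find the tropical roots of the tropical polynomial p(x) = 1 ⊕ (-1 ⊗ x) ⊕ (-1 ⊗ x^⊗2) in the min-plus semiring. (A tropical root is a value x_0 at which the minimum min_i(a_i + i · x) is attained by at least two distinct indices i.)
Roots: {0, 2}

Each tropical root is a break point of the lower envelope of the lines y = a_i + i · x (there are 3 lines, with slopes 0, 1, ..., 2). Only the lines that attain the minimum somewhere contribute to roots; other lines are dominated. Here the surviving (envelope) indices are i = 2, i = 1, i = 0.
Intersections between consecutive envelope lines give the roots: for adjacent envelope indices i < j the intersection is x = (a_i − a_j) / (j − i). Reading off the sorted break points: {0, 2}.
Verification: at each break x_0, at least two indices attain the minimum of min_i(a_i + i · x_0).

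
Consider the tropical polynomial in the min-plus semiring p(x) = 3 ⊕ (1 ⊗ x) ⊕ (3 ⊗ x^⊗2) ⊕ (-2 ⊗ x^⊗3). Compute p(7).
p(7) = 3

A tropical monomial a ⊗ x^⊗i evaluates to a + i · x. Evaluating each term at x = 7:
  Term 0 contributes 3 + 0 · 7 = 3
  Term 1 contributes 1 + 1 · 7 = 8
  Term 2 contributes 3 + 2 · 7 = 17
  Term 3 contributes -2 + 3 · 7 = 19
p(7) = ⊕ of these = min[3, 8, 17, 19] = 3.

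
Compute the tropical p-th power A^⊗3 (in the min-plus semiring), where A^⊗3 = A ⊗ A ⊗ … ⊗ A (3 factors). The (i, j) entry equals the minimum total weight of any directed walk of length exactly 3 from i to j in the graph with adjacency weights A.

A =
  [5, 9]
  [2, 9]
A^⊗3 =
  [15, 19]
  [12, 16]

Each entry (A^⊗3)_ij equals the minimum over all length-3 walks i = v_0 → v_1 → … → v_3 = j of Σ_t A[v_t][v_{t+1}]. For example, for (i, j) = (0, 1) we minimise over 4 possible intermediate vertex sequences; the minimum is 19, attained along the walk 0 → 0 → 0 → 1.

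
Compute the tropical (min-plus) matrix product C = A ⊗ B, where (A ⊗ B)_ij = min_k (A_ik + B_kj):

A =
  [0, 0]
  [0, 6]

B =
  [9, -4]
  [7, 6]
A ⊗ B =
  [7, -4]
  [9, -4]

Apply the min-plus product entry-by-entry:
  C[0][0] = min over k of (A[0][0] + B[0][0] = 0 + 9 = 9, A[0][1] + B[1][0] = 0 + 7 = 7) = 7 (attained at k = 1)
  C[0][1] = min over k of (A[0][0] + B[0][1] = 0 + -4 = -4, A[0][1] + B[1][1] = 0 + 6 = 6) = -4 (attained at k = 0)
  C[1][0] = min over k of (A[1][0] + B[0][0] = 0 + 9 = 9, A[1][1] + B[1][0] = 6 + 7 = 13) = 9 (attained at k = 0)
  C[1][1] = min over k of (A[1][0] + B[0][1] = 0 + -4 = -4, A[1][1] + B[1][1] = 6 + 6 = 12) = -4 (attained at k = 0)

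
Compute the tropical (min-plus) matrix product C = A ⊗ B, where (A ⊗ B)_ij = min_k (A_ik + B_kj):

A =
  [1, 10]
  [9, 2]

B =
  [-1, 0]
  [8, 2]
A ⊗ B =
  [0, 1]
  [8, 4]

Apply the min-plus product entry-by-entry:
  C[0][0] = min over k of (A[0][0] + B[0][0] = 1 + -1 = 0, A[0][1] + B[1][0] = 10 + 8 = 18) = 0 (attained at k = 0)
  C[0][1] = min over k of (A[0][0] + B[0][1] = 1 + 0 = 1, A[0][1] + B[1][1] = 10 + 2 = 12) = 1 (attained at k = 0)
  C[1][0] = min over k of (A[1][0] + B[0][0] = 9 + -1 = 8, A[1][1] + B[1][0] = 2 + 8 = 10) = 8 (attained at k = 0)
  C[1][1] = min over k of (A[1][0] + B[0][1] = 9 + 0 = 9, A[1][1] + B[1][1] = 2 + 2 = 4) = 4 (attained at k = 1)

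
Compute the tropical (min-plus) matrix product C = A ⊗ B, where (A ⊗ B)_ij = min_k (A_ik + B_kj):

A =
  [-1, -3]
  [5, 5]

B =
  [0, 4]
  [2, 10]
A ⊗ B =
  [-1, 3]
  [5, 9]

Apply the min-plus product entry-by-entry:
  C[0][0] = min over k of (A[0][0] + B[0][0] = -1 + 0 = -1, A[0][1] + B[1][0] = -3 + 2 = -1) = -1 (attained at k = 0)
  C[0][1] = min over k of (A[0][0] + B[0][1] = -1 + 4 = 3, A[0][1] + B[1][1] = -3 + 10 = 7) = 3 (attained at k = 0)
  C[1][0] = min over k of (A[1][0] + B[0][0] = 5 + 0 = 5, A[1][1] + B[1][0] = 5 + 2 = 7) = 5 (attained at k = 0)
  C[1][1] = min over k of (A[1][0] + B[0][1] = 5 + 4 = 9, A[1][1] + B[1][1] = 5 + 10 = 15) = 9 (attained at k = 0)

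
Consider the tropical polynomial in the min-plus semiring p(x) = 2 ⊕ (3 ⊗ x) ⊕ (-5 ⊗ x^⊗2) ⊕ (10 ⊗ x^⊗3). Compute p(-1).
p(-1) = -7

A tropical monomial a ⊗ x^⊗i evaluates to a + i · x. Evaluating each term at x = -1:
  Term 0 contributes 2 + 0 · -1 = 2
  Term 1 contributes 3 + 1 · -1 = 2
  Term 2 contributes -5 + 2 · -1 = -7
  Term 3 contributes 10 + 3 · -1 = 7
p(-1) = ⊕ of these = min[2, 2, -7, 7] = -7.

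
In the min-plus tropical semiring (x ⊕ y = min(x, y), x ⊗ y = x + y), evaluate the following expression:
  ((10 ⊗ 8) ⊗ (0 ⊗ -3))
((10 ⊗ 8) ⊗ (0 ⊗ -3)) = 15

Expand innermost to outermost. Recall ⊕ takes the minimum of its arguments and ⊗ takes their sum. Working out the expression ((10 ⊗ 8) ⊗ (0 ⊗ -3)) gives 15.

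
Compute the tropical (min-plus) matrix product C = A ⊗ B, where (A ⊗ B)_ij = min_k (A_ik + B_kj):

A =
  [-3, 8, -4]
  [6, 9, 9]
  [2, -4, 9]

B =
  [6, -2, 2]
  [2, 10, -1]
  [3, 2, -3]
A ⊗ B =
  [-1, -5, -7]
  [11, 4, 6]
  [-2, 0, -5]

Apply the min-plus product entry-by-entry:
  C[0][0] = min over k of (A[0][0] + B[0][0] = -3 + 6 = 3, A[0][1] + B[1][0] = 8 + 2 = 10, A[0][2] + B[2][0] = -4 + 3 = -1) = -1 (attained at k = 2)
  C[0][1] = min over k of (A[0][0] + B[0][1] = -3 + -2 = -5, A[0][1] + B[1][1] = 8 + 10 = 18, A[0][2] + B[2][1] = -4 + 2 = -2) = -5 (attained at k = 0)
  C[0][2] = min over k of (A[0][0] + B[0][2] = -3 + 2 = -1, A[0][1] + B[1][2] = 8 + -1 = 7, A[0][2] + B[2][2] = -4 + -3 = -7) = -7 (attained at k = 2)
  C[1][0] = min over k of (A[1][0] + B[0][0] = 6 + 6 = 12, A[1][1] + B[1][0] = 9 + 2 = 11, A[1][2] + B[2][0] = 9 + 3 = 12) = 11 (attained at k = 1)
  C[1][1] = min over k of (A[1][0] + B[0][1] = 6 + -2 = 4, A[1][1] + B[1][1] = 9 + 10 = 19, A[1][2] + B[2][1] = 9 + 2 = 11) = 4 (attained at k = 0)
  C[1][2] = min over k of (A[1][0] + B[0][2] = 6 + 2 = 8, A[1][1] + B[1][2] = 9 + -1 = 8, A[1][2] + B[2][2] = 9 + -3 = 6) = 6 (attained at k = 2)
  C[2][0] = min over k of (A[2][0] + B[0][0] = 2 + 6 = 8, A[2][1] + B[1][0] = -4 + 2 = -2, A[2][2] + B[2][0] = 9 + 3 = 12) = -2 (attained at k = 1)
  C[2][1] = min over k of (A[2][0] + B[0][1] = 2 + -2 = 0, A[2][1] + B[1][1] = -4 + 10 = 6, A[2][2] + B[2][1] = 9 + 2 = 11) = 0 (attained at k = 0)
  C[2][2] = min over k of (A[2][0] + B[0][2] = 2 + 2 = 4, A[2][1] + B[1][2] = -4 + -1 = -5, A[2][2] + B[2][2] = 9 + -3 = 6) = -5 (attained at k = 1)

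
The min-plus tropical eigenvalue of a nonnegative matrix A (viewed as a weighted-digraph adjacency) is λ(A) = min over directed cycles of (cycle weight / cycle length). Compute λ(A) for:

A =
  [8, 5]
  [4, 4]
λ(A) = 4

Enumerate directed cycles and compute their means (weight / length). Sample:
  cycle 0 → 0: weight = 8, length = 1, mean = 8/1 ≈ 8.000
  cycle 1 → 1: weight = 4, length = 1, mean = 4/1 ≈ 4.000
  cycle 0 → 1 → 0: weight = 9, length = 2, mean = 9/2 ≈ 4.500
  cycle 1 → 0 → 1: weight = 9, length = 2, mean = 9/2 ≈ 4.500
Minimum mean = 4.000, attained e.g. along the cycle 1 → 1 with weight 4 and length 1. So λ(A) = 4/1 = 4.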